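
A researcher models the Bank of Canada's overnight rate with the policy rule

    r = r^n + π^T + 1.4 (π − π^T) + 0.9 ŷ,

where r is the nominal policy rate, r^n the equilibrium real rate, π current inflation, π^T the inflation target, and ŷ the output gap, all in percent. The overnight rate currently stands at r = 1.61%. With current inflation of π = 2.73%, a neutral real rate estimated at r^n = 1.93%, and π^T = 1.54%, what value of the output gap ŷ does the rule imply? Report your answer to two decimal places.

-3.92%

0.9 ŷ = 1.61 − 1.93 − 1.54 − 1.4 × (2.73 − 1.54) = -3.526
ŷ = -3.526 / 0.9 = -3.92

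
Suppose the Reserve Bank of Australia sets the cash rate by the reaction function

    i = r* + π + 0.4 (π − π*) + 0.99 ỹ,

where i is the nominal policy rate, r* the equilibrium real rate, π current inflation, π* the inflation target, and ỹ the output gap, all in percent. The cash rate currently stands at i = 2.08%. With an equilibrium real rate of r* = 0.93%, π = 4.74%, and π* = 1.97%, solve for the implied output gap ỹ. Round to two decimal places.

0.99 ỹ = 2.08 − 0.93 − 4.74 − 0.4 × (4.74 − 1.97) = -4.698
ỹ = -4.698 / 0.99 = -4.75

-4.75%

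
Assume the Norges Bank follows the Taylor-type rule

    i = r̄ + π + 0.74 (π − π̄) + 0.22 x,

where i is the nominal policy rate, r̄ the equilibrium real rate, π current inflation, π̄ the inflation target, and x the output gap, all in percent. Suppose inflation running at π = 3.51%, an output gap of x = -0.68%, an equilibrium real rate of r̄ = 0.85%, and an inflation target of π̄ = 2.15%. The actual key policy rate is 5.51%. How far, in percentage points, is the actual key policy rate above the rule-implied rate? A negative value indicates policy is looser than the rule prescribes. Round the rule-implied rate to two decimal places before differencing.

0.29 pp

i = 0.85 + 3.51 + 0.74 × (3.51 − 2.15) + 0.22 × (-0.68)
   = 0.85 + 3.51 + 1.0064 − 0.1496 = 5.22
Deviation = 5.51 − 5.22 = 0.29 pp.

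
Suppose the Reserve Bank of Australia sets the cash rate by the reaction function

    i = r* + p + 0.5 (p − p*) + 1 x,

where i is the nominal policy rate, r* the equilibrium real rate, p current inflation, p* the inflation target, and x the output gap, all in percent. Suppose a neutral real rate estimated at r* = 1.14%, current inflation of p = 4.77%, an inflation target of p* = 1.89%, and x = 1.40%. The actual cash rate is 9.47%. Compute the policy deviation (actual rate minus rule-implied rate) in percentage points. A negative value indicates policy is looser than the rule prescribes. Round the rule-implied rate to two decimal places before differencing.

i = 1.14 + 4.77 + 0.5 × (4.77 − 1.89) + 1 × 1.40
   = 1.14 + 4.77 + 1.44 + 1.4 = 8.75
Deviation = 9.47 − 8.75 = 0.72 pp.

0.72 pp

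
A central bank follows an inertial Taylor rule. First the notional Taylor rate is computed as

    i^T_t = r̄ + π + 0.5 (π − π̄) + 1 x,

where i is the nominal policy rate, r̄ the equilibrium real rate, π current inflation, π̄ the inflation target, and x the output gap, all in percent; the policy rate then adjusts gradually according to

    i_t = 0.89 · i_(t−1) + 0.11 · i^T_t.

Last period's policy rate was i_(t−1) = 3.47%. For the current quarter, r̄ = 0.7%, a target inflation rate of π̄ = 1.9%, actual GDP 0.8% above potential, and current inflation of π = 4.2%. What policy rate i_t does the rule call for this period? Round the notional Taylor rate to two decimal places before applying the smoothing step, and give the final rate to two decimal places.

Output 0.8% above potential → x = 0.8.
i^T_t = 0.7 + 4.2 + 0.5 × (4.2 − 1.9) + 1 × 0.8
   = 0.7 + 4.2 + 1.15 + 0.8 = 6.85
i_t = 0.89 × 3.47 + 0.11 × 6.85 = 3.0883 + 0.7535 = 3.84

3.84%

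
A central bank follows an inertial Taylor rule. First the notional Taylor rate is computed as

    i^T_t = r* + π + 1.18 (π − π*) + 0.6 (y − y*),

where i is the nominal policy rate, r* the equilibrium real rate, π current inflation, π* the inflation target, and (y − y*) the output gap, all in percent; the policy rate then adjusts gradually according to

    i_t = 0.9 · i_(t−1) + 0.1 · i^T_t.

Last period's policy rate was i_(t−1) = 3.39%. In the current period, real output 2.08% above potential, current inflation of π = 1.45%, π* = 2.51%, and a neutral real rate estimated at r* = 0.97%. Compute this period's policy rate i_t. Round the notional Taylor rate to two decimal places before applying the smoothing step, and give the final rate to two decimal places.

Output 2.08% above potential → (y − y*) = 2.08.
i^T_t = 0.97 + 1.45 + 1.18 × (1.45 − 2.51) + 0.6 × 2.08
   = 0.97 + 1.45 − 1.2508 + 1.248 = 2.42
i_t = 0.9 × 3.39 + 0.1 × 2.42 = 3.051 + 0.242 = 3.29

3.29%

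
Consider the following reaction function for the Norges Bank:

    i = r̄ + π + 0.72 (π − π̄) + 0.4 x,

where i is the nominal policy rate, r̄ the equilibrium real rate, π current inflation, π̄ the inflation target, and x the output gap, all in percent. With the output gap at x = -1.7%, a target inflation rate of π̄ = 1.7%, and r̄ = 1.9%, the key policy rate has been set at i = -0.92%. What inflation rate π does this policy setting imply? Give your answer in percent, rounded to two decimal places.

Collecting π: i = r̄ + (1 + 0.72) π − 0.72 π̄ + 0.4 x
1.72 π = -0.92 − 1.9 + 0.72 × 1.7 − 0.4 × (-1.7) = -0.916
π = -0.916 / 1.72 = -0.53

-0.53%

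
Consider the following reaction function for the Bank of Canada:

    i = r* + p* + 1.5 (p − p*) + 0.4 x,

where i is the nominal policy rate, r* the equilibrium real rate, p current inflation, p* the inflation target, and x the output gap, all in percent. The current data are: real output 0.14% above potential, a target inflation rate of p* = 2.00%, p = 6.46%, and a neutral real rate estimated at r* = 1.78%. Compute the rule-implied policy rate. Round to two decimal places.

10.53%

Output 0.14% above potential → x = 0.14.
i = 1.78 + 2.00 + 1.5 × (6.46 − 2.00) + 0.4 × 0.14
   = 1.78 + 2 + 6.69 + 0.056 = 10.53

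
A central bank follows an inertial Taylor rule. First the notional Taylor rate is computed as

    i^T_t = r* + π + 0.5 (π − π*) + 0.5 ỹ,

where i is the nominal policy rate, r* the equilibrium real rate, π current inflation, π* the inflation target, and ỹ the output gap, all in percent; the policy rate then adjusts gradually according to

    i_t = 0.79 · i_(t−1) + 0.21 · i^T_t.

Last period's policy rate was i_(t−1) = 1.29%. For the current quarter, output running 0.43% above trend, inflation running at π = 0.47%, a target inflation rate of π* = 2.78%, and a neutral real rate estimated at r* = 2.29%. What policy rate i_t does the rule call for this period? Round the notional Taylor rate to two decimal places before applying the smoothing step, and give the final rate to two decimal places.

Output 0.43% above potential → ỹ = 0.43.
i^T_t = 2.29 + 0.47 + 0.5 × (0.47 − 2.78) + 0.5 × 0.43
   = 2.29 + 0.47 − 1.155 + 0.215 = 1.82
i_t = 0.79 × 1.29 + 0.21 × 1.82 = 1.0191 + 0.3822 = 1.40

1.40%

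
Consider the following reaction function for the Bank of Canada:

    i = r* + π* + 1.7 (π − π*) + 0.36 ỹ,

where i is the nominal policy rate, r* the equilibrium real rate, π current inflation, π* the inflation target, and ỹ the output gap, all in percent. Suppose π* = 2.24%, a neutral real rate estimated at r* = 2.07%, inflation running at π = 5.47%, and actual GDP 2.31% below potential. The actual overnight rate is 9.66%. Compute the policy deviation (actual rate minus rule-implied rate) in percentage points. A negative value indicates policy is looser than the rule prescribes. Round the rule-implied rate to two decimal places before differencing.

0.69 pp

Output 2.31% below potential → ỹ = -2.31.
i = 2.07 + 2.24 + 1.7 × (5.47 − 2.24) + 0.36 × (-2.31)
   = 2.07 + 2.24 + 5.491 − 0.8316 = 8.97
Deviation = 9.66 − 8.97 = 0.69 pp.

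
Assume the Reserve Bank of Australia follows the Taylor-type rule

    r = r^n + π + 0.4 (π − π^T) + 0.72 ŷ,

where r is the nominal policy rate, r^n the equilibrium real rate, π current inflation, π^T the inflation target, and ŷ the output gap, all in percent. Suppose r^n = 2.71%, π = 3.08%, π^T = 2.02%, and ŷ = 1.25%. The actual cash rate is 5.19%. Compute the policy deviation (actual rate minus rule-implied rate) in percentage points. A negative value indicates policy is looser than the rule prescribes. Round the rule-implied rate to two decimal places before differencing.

r = 2.71 + 3.08 + 0.4 × (3.08 − 2.02) + 0.72 × 1.25
   = 2.71 + 3.08 + 0.424 + 0.9 = 7.11
Deviation = 5.19 − 7.11 = -1.92 pp.

-1.92 pp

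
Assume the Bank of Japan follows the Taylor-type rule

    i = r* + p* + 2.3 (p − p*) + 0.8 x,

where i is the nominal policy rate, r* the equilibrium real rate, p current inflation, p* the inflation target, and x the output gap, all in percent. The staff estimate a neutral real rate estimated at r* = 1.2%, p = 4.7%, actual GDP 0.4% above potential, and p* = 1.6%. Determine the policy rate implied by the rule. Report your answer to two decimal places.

10.25%

Output 0.4% above potential → x = 0.4.
i = 1.2 + 1.6 + 2.3 × (4.7 − 1.6) + 0.8 × 0.4
   = 1.2 + 1.6 + 7.13 + 0.32 = 10.25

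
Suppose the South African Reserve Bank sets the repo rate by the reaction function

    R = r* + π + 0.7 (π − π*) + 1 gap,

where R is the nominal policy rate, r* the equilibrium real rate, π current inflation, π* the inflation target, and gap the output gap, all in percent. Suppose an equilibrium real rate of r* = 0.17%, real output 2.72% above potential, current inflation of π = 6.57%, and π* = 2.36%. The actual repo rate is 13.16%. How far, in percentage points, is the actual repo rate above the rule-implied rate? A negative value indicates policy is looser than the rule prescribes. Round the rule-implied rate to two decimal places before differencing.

0.75 pp

Output 2.72% above potential → gap = 2.72.
R = 0.17 + 6.57 + 0.7 × (6.57 − 2.36) + 1 × 2.72
   = 0.17 + 6.57 + 2.947 + 2.72 = 12.41
Deviation = 13.16 − 12.41 = 0.75 pp.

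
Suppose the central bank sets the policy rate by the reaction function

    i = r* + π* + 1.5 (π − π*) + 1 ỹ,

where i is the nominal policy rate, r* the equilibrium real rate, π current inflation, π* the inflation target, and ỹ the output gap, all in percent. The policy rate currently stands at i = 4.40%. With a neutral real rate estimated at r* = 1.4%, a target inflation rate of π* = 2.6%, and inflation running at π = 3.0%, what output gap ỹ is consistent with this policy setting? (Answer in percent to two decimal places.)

-0.20%

1 ỹ = 4.40 − 1.4 − 2.6 − 1.5 × (3.0 − 2.6) = -0.2
ỹ = -0.2 / 1 = -0.20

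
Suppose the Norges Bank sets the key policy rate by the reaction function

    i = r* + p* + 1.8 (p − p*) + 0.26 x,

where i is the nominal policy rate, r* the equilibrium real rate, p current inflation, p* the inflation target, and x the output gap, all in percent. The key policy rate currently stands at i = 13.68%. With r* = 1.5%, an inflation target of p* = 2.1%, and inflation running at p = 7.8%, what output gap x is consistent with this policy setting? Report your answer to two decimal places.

-0.69%

0.26 x = 13.68 − 1.5 − 2.1 − 1.8 × (7.8 − 2.1) = -0.18
x = -0.18 / 0.26 = -0.69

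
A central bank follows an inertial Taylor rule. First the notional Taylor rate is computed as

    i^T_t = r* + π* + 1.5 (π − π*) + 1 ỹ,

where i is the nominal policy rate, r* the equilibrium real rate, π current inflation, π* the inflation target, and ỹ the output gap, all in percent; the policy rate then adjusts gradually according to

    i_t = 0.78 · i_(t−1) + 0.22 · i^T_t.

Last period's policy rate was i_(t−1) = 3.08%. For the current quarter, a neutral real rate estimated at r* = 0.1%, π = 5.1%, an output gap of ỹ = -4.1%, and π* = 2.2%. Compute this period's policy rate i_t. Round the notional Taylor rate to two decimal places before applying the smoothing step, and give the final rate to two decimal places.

2.96%

i^T_t = 0.1 + 2.2 + 1.5 × (5.1 − 2.2) + 1 × (-4.1)
   = 0.1 + 2.2 + 4.35 − 4.1 = 2.55
i_t = 0.78 × 3.08 + 0.22 × 2.55 = 2.4024 + 0.561 = 2.96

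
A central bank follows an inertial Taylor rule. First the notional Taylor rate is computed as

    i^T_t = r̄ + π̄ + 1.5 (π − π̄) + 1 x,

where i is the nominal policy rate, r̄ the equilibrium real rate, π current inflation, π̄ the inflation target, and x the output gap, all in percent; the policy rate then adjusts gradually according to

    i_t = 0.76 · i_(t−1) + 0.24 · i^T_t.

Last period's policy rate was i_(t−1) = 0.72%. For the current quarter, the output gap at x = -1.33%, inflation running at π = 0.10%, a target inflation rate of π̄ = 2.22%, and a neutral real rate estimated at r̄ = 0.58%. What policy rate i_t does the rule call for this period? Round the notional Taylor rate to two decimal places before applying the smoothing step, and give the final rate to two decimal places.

i^T_t = 0.58 + 2.22 + 1.5 × (0.10 − 2.22) + 1 × (-1.33)
   = 0.58 + 2.22 − 3.18 − 1.33 = -1.71
i_t = 0.76 × 0.72 + 0.24 × (-1.71) = 0.5472 − 0.4104 = 0.14

0.14%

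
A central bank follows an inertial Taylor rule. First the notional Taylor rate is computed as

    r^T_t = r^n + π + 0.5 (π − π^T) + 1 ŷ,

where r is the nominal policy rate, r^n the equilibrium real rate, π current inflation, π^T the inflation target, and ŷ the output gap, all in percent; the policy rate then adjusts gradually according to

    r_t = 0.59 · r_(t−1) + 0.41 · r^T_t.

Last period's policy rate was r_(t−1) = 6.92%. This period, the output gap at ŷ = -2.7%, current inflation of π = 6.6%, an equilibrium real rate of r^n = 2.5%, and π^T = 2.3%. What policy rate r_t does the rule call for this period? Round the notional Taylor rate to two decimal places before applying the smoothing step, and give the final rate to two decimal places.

r^T_t = 2.5 + 6.6 + 0.5 × (6.6 − 2.3) + 1 × (-2.7)
   = 2.5 + 6.6 + 2.15 − 2.7 = 8.55
r_t = 0.59 × 6.92 + 0.41 × 8.55 = 4.0828 + 3.5055 = 7.59

7.59%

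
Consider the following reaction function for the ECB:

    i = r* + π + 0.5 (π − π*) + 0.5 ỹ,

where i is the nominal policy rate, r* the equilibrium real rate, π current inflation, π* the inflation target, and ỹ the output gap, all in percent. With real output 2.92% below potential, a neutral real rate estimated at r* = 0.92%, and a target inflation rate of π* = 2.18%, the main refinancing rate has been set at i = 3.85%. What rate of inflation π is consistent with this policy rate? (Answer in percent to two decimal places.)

3.65%

Output 2.92% below potential → ỹ = -2.92.
Collecting π: i = r* + (1 + 0.5) π − 0.5 π* + 0.5 ỹ
1.5 π = 3.85 − 0.92 + 0.5 × 2.18 − 0.5 × (-2.92) = 5.48
π = 5.48 / 1.5 = 3.65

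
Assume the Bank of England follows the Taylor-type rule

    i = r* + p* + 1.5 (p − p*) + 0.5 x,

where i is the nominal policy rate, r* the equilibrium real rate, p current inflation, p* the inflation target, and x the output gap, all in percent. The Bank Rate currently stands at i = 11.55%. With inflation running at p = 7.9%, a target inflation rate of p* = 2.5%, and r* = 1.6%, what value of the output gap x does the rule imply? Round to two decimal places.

-1.30%

0.5 x = 11.55 − 1.6 − 2.5 − 1.5 × (7.9 − 2.5) = -0.65
x = -0.65 / 0.5 = -1.30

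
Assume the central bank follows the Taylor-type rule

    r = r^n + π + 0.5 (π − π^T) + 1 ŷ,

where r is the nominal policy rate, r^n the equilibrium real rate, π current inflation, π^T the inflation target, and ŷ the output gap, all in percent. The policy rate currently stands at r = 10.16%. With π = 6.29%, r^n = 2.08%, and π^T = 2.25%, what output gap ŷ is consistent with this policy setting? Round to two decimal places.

-0.23%

1 ŷ = 10.16 − 2.08 − 6.29 − 0.5 × (6.29 − 2.25) = -0.23
ŷ = -0.23 / 1 = -0.23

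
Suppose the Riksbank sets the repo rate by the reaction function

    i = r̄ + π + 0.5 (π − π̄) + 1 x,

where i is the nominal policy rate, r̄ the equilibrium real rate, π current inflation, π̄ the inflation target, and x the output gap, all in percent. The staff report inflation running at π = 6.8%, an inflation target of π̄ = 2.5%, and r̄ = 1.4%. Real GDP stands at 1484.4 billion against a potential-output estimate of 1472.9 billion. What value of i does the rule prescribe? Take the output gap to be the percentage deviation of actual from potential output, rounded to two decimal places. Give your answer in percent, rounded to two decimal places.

11.13%

Output gap = 100 × (1484.4 − 1472.9) / 1472.9 = 0.78%.
i = 1.40 + 6.80 + 0.5 × (6.80 − 2.50) + 1 × 0.78
   = 1.40 + 6.8 + 2.15 + 0.78 = 11.13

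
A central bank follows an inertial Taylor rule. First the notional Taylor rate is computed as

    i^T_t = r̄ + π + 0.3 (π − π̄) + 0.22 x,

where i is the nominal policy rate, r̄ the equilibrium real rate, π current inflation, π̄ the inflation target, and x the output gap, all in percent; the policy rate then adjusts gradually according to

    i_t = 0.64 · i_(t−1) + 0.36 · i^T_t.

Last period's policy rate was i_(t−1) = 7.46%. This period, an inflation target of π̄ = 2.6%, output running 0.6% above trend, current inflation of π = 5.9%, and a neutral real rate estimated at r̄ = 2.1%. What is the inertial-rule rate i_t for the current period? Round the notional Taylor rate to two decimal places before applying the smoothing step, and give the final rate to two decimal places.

Output 0.6% above potential → x = 0.6.
i^T_t = 2.1 + 5.9 + 0.3 × (5.9 − 2.6) + 0.22 × 0.6
   = 2.1 + 5.9 + 0.99 + 0.132 = 9.12
i_t = 0.64 × 7.46 + 0.36 × 9.12 = 4.7744 + 3.2832 = 8.06

8.06%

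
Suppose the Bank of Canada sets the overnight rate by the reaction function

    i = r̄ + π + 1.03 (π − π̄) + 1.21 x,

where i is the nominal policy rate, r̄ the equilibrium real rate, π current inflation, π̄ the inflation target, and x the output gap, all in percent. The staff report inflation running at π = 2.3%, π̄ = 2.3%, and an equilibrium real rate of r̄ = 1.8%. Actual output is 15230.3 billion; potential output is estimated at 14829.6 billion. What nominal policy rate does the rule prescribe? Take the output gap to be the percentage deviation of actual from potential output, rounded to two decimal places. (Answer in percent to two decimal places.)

Output gap = 100 × (15230.3 − 14829.6) / 14829.6 = 2.70%.
i = 1.80 + 2.30 + 1.03 × (2.30 − 2.30) + 1.21 × 2.70
   = 1.80 + 2.3 + 0 + 3.267 = 7.37

7.37%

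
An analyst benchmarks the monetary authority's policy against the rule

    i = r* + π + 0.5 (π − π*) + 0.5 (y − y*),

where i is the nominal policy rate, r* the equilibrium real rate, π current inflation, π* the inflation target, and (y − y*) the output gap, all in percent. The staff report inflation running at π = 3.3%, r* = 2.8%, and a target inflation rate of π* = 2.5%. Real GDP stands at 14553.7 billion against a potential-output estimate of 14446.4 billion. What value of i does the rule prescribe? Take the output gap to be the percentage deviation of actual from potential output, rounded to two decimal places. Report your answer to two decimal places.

Output gap = 100 × (14553.7 − 14446.4) / 14446.4 = 0.74%.
i = 2.80 + 3.30 + 0.5 × (3.30 − 2.50) + 0.5 × 0.74
   = 2.80 + 3.3 + 0.4 + 0.37 = 6.87

6.87%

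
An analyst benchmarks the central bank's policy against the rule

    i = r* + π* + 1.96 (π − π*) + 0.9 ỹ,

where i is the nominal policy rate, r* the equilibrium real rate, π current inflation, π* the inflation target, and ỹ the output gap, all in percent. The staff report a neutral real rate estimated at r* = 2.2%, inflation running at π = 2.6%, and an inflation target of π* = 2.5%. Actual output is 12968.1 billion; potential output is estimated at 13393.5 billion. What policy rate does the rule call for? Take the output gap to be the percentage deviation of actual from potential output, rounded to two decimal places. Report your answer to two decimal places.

Output gap = 100 × (12968.1 − 13393.5) / 13393.5 = -3.18%.
i = 2.20 + 2.50 + 1.96 × (2.60 − 2.50) + 0.9 × (-3.18)
   = 2.20 + 2.5 + 0.196 − 2.862 = 2.03

2.03%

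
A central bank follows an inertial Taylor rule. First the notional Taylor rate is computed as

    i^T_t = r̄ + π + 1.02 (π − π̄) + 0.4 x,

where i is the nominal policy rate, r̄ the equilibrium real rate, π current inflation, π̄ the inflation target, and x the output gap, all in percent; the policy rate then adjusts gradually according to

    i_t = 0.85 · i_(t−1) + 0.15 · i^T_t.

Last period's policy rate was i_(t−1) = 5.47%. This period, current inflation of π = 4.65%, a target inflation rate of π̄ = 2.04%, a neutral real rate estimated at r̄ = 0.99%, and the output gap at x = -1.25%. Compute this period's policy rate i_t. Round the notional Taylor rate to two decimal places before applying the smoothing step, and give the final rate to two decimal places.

5.82%

i^T_t = 0.99 + 4.65 + 1.02 × (4.65 − 2.04) + 0.4 × (-1.25)
   = 0.99 + 4.65 + 2.6622 − 0.5 = 7.80
i_t = 0.85 × 5.47 + 0.15 × 7.80 = 4.6495 + 1.17 = 5.82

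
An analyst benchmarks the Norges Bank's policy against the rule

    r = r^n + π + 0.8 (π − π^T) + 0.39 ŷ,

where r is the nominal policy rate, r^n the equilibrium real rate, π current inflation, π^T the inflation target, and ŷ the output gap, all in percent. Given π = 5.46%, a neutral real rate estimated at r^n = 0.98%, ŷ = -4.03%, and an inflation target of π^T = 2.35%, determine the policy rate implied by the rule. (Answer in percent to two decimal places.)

7.36%

r = 0.98 + 5.46 + 0.8 × (5.46 − 2.35) + 0.39 × (-4.03)
   = 0.98 + 5.46 + 2.488 − 1.5717 = 7.36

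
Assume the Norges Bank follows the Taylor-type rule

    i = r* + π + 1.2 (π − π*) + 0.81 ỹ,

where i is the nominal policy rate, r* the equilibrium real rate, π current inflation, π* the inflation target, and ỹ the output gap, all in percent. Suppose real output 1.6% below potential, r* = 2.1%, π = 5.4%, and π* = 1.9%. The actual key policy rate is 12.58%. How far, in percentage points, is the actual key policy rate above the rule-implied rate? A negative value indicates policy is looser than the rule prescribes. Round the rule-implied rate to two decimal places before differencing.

2.18 pp

Output 1.6% below potential → ỹ = -1.6.
i = 2.1 + 5.4 + 1.2 × (5.4 − 1.9) + 0.81 × (-1.6)
   = 2.1 + 5.4 + 4.2 − 1.296 = 10.40
Deviation = 12.58 − 10.40 = 2.18 pp.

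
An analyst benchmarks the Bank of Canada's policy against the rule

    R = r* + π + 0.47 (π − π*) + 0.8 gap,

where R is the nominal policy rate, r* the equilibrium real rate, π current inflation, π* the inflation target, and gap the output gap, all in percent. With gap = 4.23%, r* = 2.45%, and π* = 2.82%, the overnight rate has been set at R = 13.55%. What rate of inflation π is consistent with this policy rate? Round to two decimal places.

Collecting π: R = r* + (1 + 0.47) π − 0.47 π* + 0.8 gap
1.47 π = 13.55 − 2.45 + 0.47 × 2.82 − 0.8 × 4.23 = 9.0414
π = 9.0414 / 1.47 = 6.15

6.15%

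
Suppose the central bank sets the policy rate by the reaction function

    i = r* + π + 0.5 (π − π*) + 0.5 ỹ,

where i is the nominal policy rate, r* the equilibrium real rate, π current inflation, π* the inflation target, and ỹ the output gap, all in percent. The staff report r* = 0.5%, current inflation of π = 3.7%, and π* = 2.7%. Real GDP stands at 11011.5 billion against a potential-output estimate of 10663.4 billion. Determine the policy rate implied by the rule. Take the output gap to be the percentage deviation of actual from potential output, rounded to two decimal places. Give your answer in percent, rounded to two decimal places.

6.33%

Output gap = 100 × (11011.5 − 10663.4) / 10663.4 = 3.26%.
i = 0.50 + 3.70 + 0.5 × (3.70 − 2.70) + 0.5 × 3.26
   = 0.50 + 3.7 + 0.5 + 1.63 = 6.33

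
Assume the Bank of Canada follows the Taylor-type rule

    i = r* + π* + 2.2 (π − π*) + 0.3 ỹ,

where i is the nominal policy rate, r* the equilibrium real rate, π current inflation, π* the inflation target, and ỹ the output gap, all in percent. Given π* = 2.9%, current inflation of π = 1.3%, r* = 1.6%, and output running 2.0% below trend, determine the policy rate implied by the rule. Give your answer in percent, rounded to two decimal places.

0.38%

Output 2.0% below potential → ỹ = -2.0.
i = 1.6 + 2.9 + 2.2 × (1.3 − 2.9) + 0.3 × (-2.0)
   = 1.6 + 2.9 − 3.52 − 0.6 = 0.38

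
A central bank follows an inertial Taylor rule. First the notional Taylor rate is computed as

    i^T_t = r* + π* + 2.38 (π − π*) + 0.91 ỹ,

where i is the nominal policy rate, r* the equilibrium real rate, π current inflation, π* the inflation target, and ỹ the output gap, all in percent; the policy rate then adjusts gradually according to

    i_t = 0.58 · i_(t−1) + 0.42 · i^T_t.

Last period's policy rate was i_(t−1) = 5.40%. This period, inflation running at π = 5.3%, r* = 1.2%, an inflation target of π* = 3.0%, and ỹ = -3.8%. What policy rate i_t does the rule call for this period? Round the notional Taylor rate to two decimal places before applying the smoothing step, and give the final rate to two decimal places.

5.74%

i^T_t = 1.2 + 3.0 + 2.38 × (5.3 − 3.0) + 0.91 × (-3.8)
   = 1.2 + 3 + 5.474 − 3.458 = 6.22
i_t = 0.58 × 5.40 + 0.42 × 6.22 = 3.132 + 2.6124 = 5.74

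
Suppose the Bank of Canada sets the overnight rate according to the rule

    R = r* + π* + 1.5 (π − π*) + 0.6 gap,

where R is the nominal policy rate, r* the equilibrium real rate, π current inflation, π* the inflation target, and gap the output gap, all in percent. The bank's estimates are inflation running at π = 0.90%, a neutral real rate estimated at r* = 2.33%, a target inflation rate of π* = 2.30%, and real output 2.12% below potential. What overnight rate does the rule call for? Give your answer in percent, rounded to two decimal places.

Output 2.12% below potential → gap = -2.12.
R = 2.33 + 2.30 + 1.5 × (0.90 − 2.30) + 0.6 × (-2.12)
   = 2.33 + 2.3 − 2.1 − 1.272 = 1.26

1.26%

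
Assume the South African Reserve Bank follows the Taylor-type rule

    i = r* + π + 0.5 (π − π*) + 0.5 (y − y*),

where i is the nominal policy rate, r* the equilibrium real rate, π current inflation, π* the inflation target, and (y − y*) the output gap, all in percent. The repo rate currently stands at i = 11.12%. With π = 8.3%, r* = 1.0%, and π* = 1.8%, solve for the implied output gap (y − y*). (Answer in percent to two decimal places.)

-2.86%

0.5 (y − y*) = 11.12 − 1.0 − 8.3 − 0.5 × (8.3 − 1.8) = -1.43
(y − y*) = -1.43 / 0.5 = -2.86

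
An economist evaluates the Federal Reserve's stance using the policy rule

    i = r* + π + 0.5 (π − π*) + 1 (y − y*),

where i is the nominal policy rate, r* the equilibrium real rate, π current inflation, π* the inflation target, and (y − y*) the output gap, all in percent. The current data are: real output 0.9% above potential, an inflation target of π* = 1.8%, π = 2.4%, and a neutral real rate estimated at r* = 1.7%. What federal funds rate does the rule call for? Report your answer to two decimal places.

5.30%

Output 0.9% above potential → (y − y*) = 0.9.
i = 1.7 + 2.4 + 0.5 × (2.4 − 1.8) + 1 × 0.9
   = 1.7 + 2.4 + 0.3 + 0.9 = 5.30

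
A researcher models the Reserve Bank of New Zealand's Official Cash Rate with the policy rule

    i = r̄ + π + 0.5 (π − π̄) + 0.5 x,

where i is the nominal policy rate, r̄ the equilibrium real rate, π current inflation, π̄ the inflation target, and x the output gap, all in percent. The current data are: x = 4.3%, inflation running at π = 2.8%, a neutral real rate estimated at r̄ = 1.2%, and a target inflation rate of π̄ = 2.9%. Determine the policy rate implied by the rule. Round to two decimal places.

6.10%

i = 1.2 + 2.8 + 0.5 × (2.8 − 2.9) + 0.5 × 4.3
   = 1.2 + 2.8 − 0.05 + 2.15 = 6.10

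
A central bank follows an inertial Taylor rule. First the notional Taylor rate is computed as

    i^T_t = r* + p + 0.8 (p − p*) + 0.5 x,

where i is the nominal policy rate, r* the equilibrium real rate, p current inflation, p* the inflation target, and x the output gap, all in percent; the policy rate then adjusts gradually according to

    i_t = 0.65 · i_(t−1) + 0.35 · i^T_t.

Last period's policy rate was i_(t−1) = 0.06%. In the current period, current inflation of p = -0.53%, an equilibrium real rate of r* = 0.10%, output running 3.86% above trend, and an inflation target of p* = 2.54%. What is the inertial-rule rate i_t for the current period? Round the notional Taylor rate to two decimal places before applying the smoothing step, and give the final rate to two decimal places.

Output 3.86% above potential → x = 3.86.
i^T_t = 0.10 + (-0.53) + 0.8 × (-0.53 − 2.54) + 0.5 × 3.86
   = 0.10 − 0.53 − 2.456 + 1.93 = -0.96
i_t = 0.65 × 0.06 + 0.35 × (-0.96) = 0.039 − 0.336 = -0.30

-0.30%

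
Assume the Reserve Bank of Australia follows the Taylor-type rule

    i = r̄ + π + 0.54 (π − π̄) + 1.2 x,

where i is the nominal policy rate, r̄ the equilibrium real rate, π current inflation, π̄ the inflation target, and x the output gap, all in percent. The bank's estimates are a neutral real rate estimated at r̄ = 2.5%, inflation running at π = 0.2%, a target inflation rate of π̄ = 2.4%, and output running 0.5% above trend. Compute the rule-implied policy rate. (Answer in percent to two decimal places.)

Output 0.5% above potential → x = 0.5.
i = 2.5 + 0.2 + 0.54 × (0.2 − 2.4) + 1.2 × 0.5
   = 2.5 + 0.2 − 1.188 + 0.6 = 2.11

2.11%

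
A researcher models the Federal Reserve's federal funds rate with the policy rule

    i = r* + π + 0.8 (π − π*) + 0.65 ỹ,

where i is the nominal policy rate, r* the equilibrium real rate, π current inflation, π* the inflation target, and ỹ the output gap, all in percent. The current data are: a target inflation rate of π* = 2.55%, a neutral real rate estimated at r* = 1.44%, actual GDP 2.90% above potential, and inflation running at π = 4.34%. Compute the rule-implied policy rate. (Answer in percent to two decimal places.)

Output 2.90% above potential → ỹ = 2.90.
i = 1.44 + 4.34 + 0.8 × (4.34 − 2.55) + 0.65 × 2.90
   = 1.44 + 4.34 + 1.432 + 1.885 = 9.10

9.10%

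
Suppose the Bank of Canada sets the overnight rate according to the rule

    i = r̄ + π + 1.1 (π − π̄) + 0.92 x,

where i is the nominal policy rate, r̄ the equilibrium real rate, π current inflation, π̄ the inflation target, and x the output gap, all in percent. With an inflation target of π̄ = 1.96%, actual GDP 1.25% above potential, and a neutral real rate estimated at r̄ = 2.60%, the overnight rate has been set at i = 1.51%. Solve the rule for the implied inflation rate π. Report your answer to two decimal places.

-0.04%

Output 1.25% above potential → x = 1.25.
Collecting π: i = r̄ + (1 + 1.1) π − 1.1 π̄ + 0.92 x
2.1 π = 1.51 − 2.60 + 1.1 × 1.96 − 0.92 × 1.25 = -0.084
π = -0.084 / 2.1 = -0.04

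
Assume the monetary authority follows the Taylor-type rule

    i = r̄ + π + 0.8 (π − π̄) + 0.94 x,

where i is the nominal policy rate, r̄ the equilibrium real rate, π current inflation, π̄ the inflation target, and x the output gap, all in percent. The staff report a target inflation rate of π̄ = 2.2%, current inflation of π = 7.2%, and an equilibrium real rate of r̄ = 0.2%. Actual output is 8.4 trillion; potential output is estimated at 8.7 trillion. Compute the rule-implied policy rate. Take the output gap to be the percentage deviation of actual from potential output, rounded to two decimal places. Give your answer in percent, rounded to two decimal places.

8.16%

Output gap = 100 × (8.4 − 8.7) / 8.7 = -3.45%.
i = 0.20 + 7.20 + 0.8 × (7.20 − 2.20) + 0.94 × (-3.45)
   = 0.20 + 7.2 + 4 − 3.243 = 8.16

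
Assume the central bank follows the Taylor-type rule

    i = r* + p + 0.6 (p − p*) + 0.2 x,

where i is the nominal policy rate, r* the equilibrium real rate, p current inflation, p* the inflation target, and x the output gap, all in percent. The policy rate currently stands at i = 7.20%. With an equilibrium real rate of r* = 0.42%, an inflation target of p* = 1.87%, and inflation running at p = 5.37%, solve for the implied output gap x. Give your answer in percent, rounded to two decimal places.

-3.45%

0.2 x = 7.20 − 0.42 − 5.37 − 0.6 × (5.37 − 1.87) = -0.69
x = -0.69 / 0.2 = -3.45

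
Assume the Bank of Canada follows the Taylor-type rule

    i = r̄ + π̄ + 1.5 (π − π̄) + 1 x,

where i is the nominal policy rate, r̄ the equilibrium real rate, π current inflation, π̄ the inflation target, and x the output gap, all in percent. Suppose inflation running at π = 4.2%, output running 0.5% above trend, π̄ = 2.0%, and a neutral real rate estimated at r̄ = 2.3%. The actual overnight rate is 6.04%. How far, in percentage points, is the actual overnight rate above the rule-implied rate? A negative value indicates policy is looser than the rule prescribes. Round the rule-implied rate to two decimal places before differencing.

Output 0.5% above potential → x = 0.5.
i = 2.3 + 2.0 + 1.5 × (4.2 − 2.0) + 1 × 0.5
   = 2.3 + 2 + 3.3 + 0.5 = 8.10
Deviation = 6.04 − 8.10 = -2.06 pp.

-2.06 pp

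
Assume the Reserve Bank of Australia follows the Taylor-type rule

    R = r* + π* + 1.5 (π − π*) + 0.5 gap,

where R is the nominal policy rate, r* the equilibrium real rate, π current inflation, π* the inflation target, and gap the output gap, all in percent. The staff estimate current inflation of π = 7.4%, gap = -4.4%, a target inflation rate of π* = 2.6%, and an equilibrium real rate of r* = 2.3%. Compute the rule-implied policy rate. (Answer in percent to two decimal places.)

9.90%

R = 2.3 + 2.6 + 1.5 × (7.4 − 2.6) + 0.5 × (-4.4)
   = 2.3 + 2.6 + 7.2 − 2.2 = 9.90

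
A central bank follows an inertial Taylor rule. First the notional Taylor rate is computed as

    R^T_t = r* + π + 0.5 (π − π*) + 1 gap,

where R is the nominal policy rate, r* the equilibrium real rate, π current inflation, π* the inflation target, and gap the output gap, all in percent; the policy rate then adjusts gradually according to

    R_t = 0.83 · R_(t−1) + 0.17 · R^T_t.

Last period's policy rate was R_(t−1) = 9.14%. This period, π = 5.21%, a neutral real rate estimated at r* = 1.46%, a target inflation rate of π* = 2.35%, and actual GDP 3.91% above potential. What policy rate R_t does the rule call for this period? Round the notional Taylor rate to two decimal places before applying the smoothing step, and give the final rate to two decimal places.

9.63%

Output 3.91% above potential → gap = 3.91.
R^T_t = 1.46 + 5.21 + 0.5 × (5.21 − 2.35) + 1 × 3.91
   = 1.46 + 5.21 + 1.43 + 3.91 = 12.01
R_t = 0.83 × 9.14 + 0.17 × 12.01 = 7.5862 + 2.0417 = 9.63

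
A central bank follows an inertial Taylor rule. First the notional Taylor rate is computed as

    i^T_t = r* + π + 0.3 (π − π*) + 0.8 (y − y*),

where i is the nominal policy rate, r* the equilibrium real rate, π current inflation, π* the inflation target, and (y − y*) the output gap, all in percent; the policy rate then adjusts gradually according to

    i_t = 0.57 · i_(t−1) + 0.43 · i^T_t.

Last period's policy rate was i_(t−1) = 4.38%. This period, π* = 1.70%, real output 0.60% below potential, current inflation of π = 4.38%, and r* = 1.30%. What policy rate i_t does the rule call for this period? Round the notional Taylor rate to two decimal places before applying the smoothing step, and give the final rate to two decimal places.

Output 0.60% below potential → (y − y*) = -0.60.
i^T_t = 1.30 + 4.38 + 0.3 × (4.38 − 1.70) + 0.8 × (-0.60)
   = 1.30 + 4.38 + 0.804 − 0.48 = 6.00
i_t = 0.57 × 4.38 + 0.43 × 6.00 = 2.4966 + 2.58 = 5.08

5.08%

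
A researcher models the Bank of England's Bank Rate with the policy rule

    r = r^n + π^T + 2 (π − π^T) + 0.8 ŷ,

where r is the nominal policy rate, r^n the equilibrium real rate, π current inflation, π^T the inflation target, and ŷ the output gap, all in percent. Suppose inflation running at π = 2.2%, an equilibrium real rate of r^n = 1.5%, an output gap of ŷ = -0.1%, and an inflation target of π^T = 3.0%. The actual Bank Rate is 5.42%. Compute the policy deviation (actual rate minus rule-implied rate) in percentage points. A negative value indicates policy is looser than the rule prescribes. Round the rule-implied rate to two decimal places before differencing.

r = 1.5 + 3.0 + 2 × (2.2 − 3.0) + 0.8 × (-0.1)
   = 1.5 + 3 − 1.6 − 0.08 = 2.82
Deviation = 5.42 − 2.82 = 2.60 pp.

2.60 pp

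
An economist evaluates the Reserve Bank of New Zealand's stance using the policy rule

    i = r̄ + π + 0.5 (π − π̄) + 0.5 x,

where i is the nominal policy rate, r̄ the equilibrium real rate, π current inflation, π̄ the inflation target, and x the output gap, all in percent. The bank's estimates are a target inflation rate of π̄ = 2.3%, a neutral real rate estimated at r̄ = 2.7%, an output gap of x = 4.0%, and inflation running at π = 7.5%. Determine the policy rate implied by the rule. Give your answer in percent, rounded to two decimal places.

14.80%

i = 2.7 + 7.5 + 0.5 × (7.5 − 2.3) + 0.5 × 4.0
   = 2.7 + 7.5 + 2.6 + 2 = 14.80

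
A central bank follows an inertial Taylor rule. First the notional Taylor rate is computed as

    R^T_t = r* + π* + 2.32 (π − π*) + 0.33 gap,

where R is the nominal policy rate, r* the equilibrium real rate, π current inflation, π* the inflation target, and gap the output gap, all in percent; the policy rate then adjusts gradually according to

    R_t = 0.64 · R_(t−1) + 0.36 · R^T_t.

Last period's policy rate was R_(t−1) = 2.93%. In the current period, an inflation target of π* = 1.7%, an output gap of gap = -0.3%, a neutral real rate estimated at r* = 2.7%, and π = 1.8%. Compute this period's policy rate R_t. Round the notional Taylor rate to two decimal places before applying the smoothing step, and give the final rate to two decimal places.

R^T_t = 2.7 + 1.7 + 2.32 × (1.8 − 1.7) + 0.33 × (-0.3)
   = 2.7 + 1.7 + 0.232 − 0.099 = 4.53
R_t = 0.64 × 2.93 + 0.36 × 4.53 = 1.8752 + 1.6308 = 3.51

3.51%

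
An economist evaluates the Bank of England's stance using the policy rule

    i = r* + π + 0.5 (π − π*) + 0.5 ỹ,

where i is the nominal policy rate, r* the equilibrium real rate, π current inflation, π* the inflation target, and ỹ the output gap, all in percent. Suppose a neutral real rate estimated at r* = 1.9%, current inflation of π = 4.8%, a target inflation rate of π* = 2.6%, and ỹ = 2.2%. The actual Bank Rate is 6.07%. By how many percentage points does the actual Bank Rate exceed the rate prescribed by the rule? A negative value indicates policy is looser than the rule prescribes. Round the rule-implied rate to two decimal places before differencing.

i = 1.9 + 4.8 + 0.5 × (4.8 − 2.6) + 0.5 × 2.2
   = 1.9 + 4.8 + 1.1 + 1.1 = 8.90
Deviation = 6.07 − 8.90 = -2.83 pp.

-2.83 pp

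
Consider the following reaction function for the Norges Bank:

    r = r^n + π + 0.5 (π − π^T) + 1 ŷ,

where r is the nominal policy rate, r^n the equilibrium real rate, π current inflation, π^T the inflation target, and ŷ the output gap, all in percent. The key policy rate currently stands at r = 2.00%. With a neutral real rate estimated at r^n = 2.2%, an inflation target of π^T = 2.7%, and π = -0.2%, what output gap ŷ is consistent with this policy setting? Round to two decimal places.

1 ŷ = 2.00 − 2.2 − (-0.2) − 0.5 × ((-0.2) − 2.7) = 1.45
ŷ = 1.45 / 1 = 1.45

1.45%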